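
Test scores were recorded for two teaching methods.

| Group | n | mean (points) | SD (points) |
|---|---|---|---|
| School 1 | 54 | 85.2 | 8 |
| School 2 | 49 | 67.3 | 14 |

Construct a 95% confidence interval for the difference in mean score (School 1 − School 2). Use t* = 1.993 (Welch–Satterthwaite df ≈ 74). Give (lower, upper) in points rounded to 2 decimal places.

(13.36, 22.44)

Standard errors of each mean: 8/√54 = 1.0887 and 14/√49 = 2.0000.
SE(x̄₁ − x̄₂) = √(1.0887² + 2.0000²) = 2.2771 for independent samples with unequal variances.
With t* = 1.993, the margin is 1.993 × 2.2771 = 4.5383.
x̄₁ − x̄₂ = 85.2 − 67.3 = 17.9000; the interval is 17.9000 ± 4.5383 = (13.36, 22.44).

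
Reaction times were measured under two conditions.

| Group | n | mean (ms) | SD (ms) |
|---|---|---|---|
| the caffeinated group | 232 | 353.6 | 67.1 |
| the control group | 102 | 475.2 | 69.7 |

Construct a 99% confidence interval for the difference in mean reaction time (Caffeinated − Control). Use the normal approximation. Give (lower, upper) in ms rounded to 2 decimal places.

Per-group SEs: s₁/√n₁ = 67.1/√232 = 4.4053, s₂/√n₂ = 69.7/√102 = 6.9013.
Unpooled SE of the difference: √(19.40666809 + 47.62794169) = 8.1875.
Margin of error = z* · SE = 2.576 × 8.1875 = 21.0910.
x̄₁ − x̄₂ = 353.6 − 475.2 = -121.6000.
CI: -121.6000 ± 21.0910 = (-142.69, -100.51).

(-142.69, -100.51)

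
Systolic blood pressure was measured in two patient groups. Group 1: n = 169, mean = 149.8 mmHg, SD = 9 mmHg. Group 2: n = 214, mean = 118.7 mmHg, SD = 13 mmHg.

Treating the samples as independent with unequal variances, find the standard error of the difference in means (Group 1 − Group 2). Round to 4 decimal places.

1.1265

Per-group SEs: s₁/√n₁ = 9/√169 = 0.6923, s₂/√n₂ = 13/√214 = 0.8887.
Unpooled SE of the difference: √(0.47927929 + 0.78978769) = 1.1265.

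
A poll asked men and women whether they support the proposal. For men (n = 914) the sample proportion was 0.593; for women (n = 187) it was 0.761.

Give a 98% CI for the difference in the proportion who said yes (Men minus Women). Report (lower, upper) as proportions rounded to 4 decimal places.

The two standard errors are √(0.5930×0.4070/914) = 0.01625 and √(0.7610×0.2390/187) = 0.03119.
Because the samples are independent, SE_diff = √(0.01625² + 0.03119²) = 0.03517.
Using z* = 2.326 for 98%, ME = 2.326 × 0.03517 = 0.08181.
p̂₁ − p̂₂ = -0.1680; interval -0.1680 ± 0.08181 gives (-0.2498, -0.0862).

(-0.2498, -0.0862)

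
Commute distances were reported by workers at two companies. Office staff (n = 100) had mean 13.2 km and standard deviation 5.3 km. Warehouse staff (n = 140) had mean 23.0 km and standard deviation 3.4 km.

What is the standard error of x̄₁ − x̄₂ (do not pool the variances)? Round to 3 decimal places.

SE₁ = s₁/√n₁ = 5.3/√100 = 0.5300; SE₂ = 3.4/√140 = 0.2874.
Independent samples, unequal variances: SE_diff = √(SE₁² + SE₂²) = √(0.2809 + 0.08259876) = 0.6029.

0.603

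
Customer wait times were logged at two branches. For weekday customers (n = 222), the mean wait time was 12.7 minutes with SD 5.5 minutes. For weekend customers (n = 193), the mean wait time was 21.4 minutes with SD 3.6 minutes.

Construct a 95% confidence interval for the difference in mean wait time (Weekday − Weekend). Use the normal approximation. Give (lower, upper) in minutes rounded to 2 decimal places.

Standard errors of each mean: 5.5/√222 = 0.3691 and 3.6/√193 = 0.2591.
SE(x̄₁ − x̄₂) = √(0.3691² + 0.2591²) = 0.4510 for independent samples with unequal variances.
With z* = 1.960, the margin is 1.960 × 0.4510 = 0.8840.
x̄₁ − x̄₂ = 12.7 − 21.4 = -8.7000; the interval is -8.7000 ± 0.8840 = (-9.58, -7.82).

(-9.58, -7.82)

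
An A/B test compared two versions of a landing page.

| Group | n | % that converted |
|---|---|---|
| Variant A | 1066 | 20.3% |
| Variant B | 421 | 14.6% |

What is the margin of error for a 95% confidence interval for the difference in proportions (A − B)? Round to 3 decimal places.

The two standard errors are √(0.2030×0.7970/1066) = 0.01232 and √(0.1460×0.8540/421) = 0.01721.
Because the samples are independent, SE_diff = √(0.01232² + 0.01721²) = 0.02117.
Using z* = 1.960 for 95%, ME = 1.960 × 0.02117 = 0.04149.

0.041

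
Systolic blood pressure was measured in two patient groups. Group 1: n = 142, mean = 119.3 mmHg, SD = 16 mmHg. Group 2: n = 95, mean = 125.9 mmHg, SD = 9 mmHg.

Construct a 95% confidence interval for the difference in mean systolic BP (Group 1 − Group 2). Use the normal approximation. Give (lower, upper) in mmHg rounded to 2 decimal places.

SE₁ = s₁/√n₁ = 16/√142 = 1.3427; SE₂ = 9/√95 = 0.9234.
Independent samples, unequal variances: SE_diff = √(SE₁² + SE₂²) = √(1.80284329 + 0.85266756) = 1.6296.
z* = 1.960, so margin of error = 1.960 × 1.6296 = 3.1940.
Difference in means = 119.3 − 125.9 = -6.6000.
-6.6000 ± 3.1940 → (-9.79, -3.41).

(-9.79, -3.41)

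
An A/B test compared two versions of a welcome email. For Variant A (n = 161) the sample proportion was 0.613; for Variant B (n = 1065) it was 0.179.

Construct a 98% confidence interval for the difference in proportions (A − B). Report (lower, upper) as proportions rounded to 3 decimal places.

(0.341, 0.527)

The two standard errors are √(0.6130×0.3870/161) = 0.03839 and √(0.1790×0.8210/1065) = 0.01175.
Because the samples are independent, SE_diff = √(0.03839² + 0.01175²) = 0.04015.
Using z* = 2.326 for 98%, ME = 2.326 × 0.04015 = 0.09339.
p̂₁ − p̂₂ = 0.4340; interval 0.4340 ± 0.09339 gives (0.341, 0.527).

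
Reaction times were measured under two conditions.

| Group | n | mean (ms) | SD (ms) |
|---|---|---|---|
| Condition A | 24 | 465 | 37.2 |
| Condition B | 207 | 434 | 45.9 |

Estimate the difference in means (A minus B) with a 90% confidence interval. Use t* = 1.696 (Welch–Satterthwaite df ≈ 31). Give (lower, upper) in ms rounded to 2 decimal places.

(17.03, 44.97)

Per-group SEs: s₁/√n₁ = 37.2/√24 = 7.5934, s₂/√n₂ = 45.9/√207 = 3.1903.
Unpooled SE of the difference: √(57.65972356 + 10.17801409) = 8.2364.
Margin of error = t* · SE = 1.696 × 8.2364 = 13.9689.
x̄₁ − x̄₂ = 465 − 434 = 31.0000.
CI: 31.0000 ± 13.9689 = (17.03, 44.97).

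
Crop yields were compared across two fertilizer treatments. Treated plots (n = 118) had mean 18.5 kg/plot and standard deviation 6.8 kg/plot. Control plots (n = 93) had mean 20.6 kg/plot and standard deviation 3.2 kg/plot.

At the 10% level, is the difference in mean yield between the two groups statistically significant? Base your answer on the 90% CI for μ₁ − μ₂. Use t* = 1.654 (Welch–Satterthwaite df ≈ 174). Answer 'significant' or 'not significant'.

significant

SE₁ = s₁/√n₁ = 6.8/√118 = 0.6260; SE₂ = 3.2/√93 = 0.3318.
Independent samples, unequal variances: SE_diff = √(SE₁² + SE₂²) = √(0.391876 + 0.11009124) = 0.7085.
t* = 1.654, so margin of error = 1.654 × 0.7085 = 1.1719.
Difference in means = 18.5 − 20.6 = -2.1000.
-2.1000 ± 1.1719 → (-3.2719, -0.9281).
The interval (-3.2719, -0.9281) does not contain 0, so the difference is significant.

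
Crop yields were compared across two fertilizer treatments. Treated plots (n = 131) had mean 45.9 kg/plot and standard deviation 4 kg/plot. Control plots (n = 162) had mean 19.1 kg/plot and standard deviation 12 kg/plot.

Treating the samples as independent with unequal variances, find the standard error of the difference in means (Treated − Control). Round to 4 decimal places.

SE₁ = s₁/√n₁ = 4/√131 = 0.3495; SE₂ = 12/√162 = 0.9428.
Independent samples, unequal variances: SE_diff = √(SE₁² + SE₂²) = √(0.12215025 + 0.88887184) = 1.0055.

1.0055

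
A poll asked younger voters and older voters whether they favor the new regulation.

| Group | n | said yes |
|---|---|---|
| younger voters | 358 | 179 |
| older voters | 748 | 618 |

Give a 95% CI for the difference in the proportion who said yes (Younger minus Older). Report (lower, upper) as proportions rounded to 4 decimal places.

First, p̂₁ = 179/358 = 0.5000; p̂₂ = 618/748 = 0.8262.
The two standard errors are √(0.5000×0.5000/358) = 0.02643 and √(0.8262×0.1738/748) = 0.01386.
Because the samples are independent, SE_diff = √(0.02643² + 0.01386²) = 0.02984.
Using z* = 1.960 for 95%, ME = 1.960 × 0.02984 = 0.05849.
p̂₁ − p̂₂ = -0.3262; interval -0.3262 ± 0.05849 gives (-0.3847, -0.2677).

(-0.3847, -0.2677)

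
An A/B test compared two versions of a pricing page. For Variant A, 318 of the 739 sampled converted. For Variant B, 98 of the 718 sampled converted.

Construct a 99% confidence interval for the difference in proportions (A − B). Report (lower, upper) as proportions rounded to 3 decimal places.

p̂₁ = 318/739 = 0.4303 and p̂₂ = 98/718 = 0.1365.
SE₁ = √(p̂₁(1−p̂₁)/n₁) = √(0.4303·0.5697/739) = 0.01821; SE₂ = √(0.1365·0.8635/718) = 0.01281.
Independent samples: SE of the difference = √(SE₁² + SE₂²) = √(0.0003316041 + 0.0001640961) = 0.02226.
z* for 99% confidence is 2.576, so the margin of error is 2.576 × 0.02226 = 0.05734.
Point estimate p̂₁ − p̂₂ = 0.4303 − 0.1365 = 0.2938.
0.2938 ± 0.05734 → (0.236, 0.351).

(0.236, 0.351)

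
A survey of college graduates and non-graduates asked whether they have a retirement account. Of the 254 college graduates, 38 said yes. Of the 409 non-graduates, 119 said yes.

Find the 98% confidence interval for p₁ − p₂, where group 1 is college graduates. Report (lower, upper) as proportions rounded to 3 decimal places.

Sample proportions: 38/254 = 0.1496, 119/409 = 0.2910.
Each SE is √(p̂(1−p̂)/n): √(0.1496·0.8504/254) = 0.02238 and √(0.2910·0.7090/409) = 0.02246.
SE(p̂₁ − p̂₂) = √(SE₁² + SE₂²) = √(0.0005008644 + 0.0005044516) = 0.03171, since the two samples are independent.
At 98% confidence z* = 2.326; margin = 2.326 × 0.03171 = 0.07376.
The difference is 0.1496 − 0.2910 = -0.1414, so the interval is -0.1414 ± 0.07376 = (-0.215, -0.068).

(-0.215, -0.068)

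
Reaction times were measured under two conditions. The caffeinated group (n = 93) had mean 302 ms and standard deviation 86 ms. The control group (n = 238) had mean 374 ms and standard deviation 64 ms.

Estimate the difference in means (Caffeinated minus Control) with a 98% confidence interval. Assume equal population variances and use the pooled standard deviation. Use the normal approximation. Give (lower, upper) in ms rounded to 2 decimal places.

(-92.15, -51.85)

Pooled variance s_p² = [92·86² + 237·64²] / (93+238−2) = 5018.7964, so s_p = 70.8435.
SE_diff = s_p·√(1/n₁ + 1/n₂) = 70.8435·√(1/93 + 1/238) = 8.6633.
z* = 2.326; margin = 2.326 × 8.6633 = 20.1508.
Difference = 302 − 374 = -72.0000.
-72.0000 ± 20.1508 → (-92.15, -51.85).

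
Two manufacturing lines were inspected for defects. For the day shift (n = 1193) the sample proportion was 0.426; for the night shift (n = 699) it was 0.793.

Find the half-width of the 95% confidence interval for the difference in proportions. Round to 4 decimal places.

0.0411

The two standard errors are √(0.4260×0.5740/1193) = 0.01432 and √(0.7930×0.2070/699) = 0.01532.
Because the samples are independent, SE_diff = √(0.01432² + 0.01532²) = 0.02097.
Using z* = 1.960 for 95%, ME = 1.960 × 0.02097 = 0.04110.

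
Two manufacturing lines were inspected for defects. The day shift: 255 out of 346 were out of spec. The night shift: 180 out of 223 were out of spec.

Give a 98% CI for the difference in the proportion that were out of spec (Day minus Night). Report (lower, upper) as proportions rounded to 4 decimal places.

(-0.1527, 0.0123)

p̂₁ = 255/346 = 0.7370 and p̂₂ = 180/223 = 0.8072.
SE₁ = √(p̂₁(1−p̂₁)/n₁) = √(0.7370·0.2630/346) = 0.02367; SE₂ = √(0.8072·0.1928/223) = 0.02642.
Independent samples: SE of the difference = √(SE₁² + SE₂²) = √(0.0005602689 + 0.0006980164) = 0.03547.
z* for 98% confidence is 2.326, so the margin of error is 2.326 × 0.03547 = 0.08250.
Point estimate p̂₁ − p̂₂ = 0.7370 − 0.8072 = -0.0702.
-0.0702 ± 0.08250 → (-0.1527, 0.0123).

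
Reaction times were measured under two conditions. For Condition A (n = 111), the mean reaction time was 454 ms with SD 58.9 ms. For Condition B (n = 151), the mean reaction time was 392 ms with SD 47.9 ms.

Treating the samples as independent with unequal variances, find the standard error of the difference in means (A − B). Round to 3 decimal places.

Per-group SEs: s₁/√n₁ = 58.9/√111 = 5.5905, s₂/√n₂ = 47.9/√151 = 3.8980.
Unpooled SE of the difference: √(31.25369025 + 15.194404) = 6.8153.

6.815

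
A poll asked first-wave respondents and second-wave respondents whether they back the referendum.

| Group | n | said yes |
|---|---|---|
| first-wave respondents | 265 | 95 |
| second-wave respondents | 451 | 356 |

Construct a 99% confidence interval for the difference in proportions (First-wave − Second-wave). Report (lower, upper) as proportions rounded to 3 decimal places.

p̂₁ = 95/265 = 0.3585 and p̂₂ = 356/451 = 0.7894.
SE₁ = √(p̂₁(1−p̂₁)/n₁) = √(0.3585·0.6415/265) = 0.02946; SE₂ = √(0.7894·0.2106/451) = 0.01920.
Independent samples: SE of the difference = √(SE₁² + SE₂²) = √(0.0008678916 + 0.00036864) = 0.03516.
z* for 99% confidence is 2.576, so the margin of error is 2.576 × 0.03516 = 0.09057.
Point estimate p̂₁ − p̂₂ = 0.3585 − 0.7894 = -0.4309.
-0.4309 ± 0.09057 → (-0.521, -0.340).

(-0.521, -0.340)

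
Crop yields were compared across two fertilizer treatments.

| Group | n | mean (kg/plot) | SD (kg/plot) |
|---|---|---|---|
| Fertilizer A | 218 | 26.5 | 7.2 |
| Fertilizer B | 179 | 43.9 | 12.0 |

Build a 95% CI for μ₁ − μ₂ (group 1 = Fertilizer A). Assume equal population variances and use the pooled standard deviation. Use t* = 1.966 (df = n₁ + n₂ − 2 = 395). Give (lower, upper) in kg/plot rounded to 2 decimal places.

(-19.32, -15.48)

Pooled variance s_p² = [217·7.2² + 178·12.0²] / (218+179−2) = 93.3703, so s_p = 9.6628.
SE_diff = s_p·√(1/n₁ + 1/n₂) = 9.6628·√(1/218 + 1/179) = 0.9746.
t* = 1.966; margin = 1.966 × 0.9746 = 1.9161.
Difference = 26.5 − 43.9 = -17.4000.
-17.4000 ± 1.9161 → (-19.32, -15.48).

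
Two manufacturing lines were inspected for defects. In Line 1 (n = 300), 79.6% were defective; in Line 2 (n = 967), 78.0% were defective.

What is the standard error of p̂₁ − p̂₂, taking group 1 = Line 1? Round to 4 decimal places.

Each SE is √(p̂(1−p̂)/n): √(0.7960·0.2040/300) = 0.02327 and √(0.7800·0.2200/967) = 0.01332.
SE(p̂₁ − p̂₂) = √(SE₁² + SE₂²) = √(0.0005414929 + 0.0001774224) = 0.02681, since the two samples are independent.

0.0268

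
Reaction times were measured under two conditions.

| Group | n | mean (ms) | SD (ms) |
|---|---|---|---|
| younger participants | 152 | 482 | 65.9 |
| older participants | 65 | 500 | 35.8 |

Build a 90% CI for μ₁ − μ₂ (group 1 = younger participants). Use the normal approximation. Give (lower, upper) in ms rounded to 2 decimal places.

Per-group SEs: s₁/√n₁ = 65.9/√152 = 5.3452, s₂/√n₂ = 35.8/√65 = 4.4404.
Unpooled SE of the difference: √(28.57116304 + 19.71715216) = 6.9490.
Margin of error = z* · SE = 1.645 × 6.9490 = 11.4311.
x̄₁ − x̄₂ = 482 − 500 = -18.0000.
CI: -18.0000 ± 11.4311 = (-29.43, -6.57).

(-29.43, -6.57)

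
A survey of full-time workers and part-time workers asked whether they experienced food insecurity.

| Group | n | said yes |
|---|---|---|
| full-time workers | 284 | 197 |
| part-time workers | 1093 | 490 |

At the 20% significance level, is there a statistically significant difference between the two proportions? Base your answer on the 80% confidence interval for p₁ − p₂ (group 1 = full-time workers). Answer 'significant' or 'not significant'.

significant

Sample proportions: 197/284 = 0.6937, 490/1093 = 0.4483.
Each SE is √(p̂(1−p̂)/n): √(0.6937·0.3063/284) = 0.02735 and √(0.4483·0.5517/1093) = 0.01504.
SE(p̂₁ − p̂₂) = √(SE₁² + SE₂²) = √(0.0007480225 + 0.0002262016) = 0.03121, since the two samples are independent.
At 80% confidence z* = 1.282; margin = 1.282 × 0.03121 = 0.04001.
The difference is 0.6937 − 0.4483 = 0.2454, so the interval is 0.2454 ± 0.04001 = (0.20539, 0.28541).
The interval (0.20539, 0.28541) does not contain 0, so the difference is significant.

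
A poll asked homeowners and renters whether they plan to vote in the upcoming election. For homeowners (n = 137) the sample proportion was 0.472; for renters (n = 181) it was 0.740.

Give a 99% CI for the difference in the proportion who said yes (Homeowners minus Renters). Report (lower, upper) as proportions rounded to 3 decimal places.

(-0.406, -0.130)

The two standard errors are √(0.4720×0.5280/137) = 0.04265 and √(0.7400×0.2600/181) = 0.03260.
Because the samples are independent, SE_diff = √(0.04265² + 0.03260²) = 0.05368.
Using z* = 2.576 for 99%, ME = 2.576 × 0.05368 = 0.13828.
p̂₁ − p̂₂ = -0.2680; interval -0.2680 ± 0.13828 gives (-0.406, -0.130).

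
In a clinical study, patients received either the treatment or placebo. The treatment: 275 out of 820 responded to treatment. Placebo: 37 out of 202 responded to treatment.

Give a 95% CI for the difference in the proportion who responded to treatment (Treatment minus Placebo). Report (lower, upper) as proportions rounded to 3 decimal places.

(0.090, 0.215)

Sample proportions: 275/820 = 0.3354, 37/202 = 0.1832.
Each SE is √(p̂(1−p̂)/n): √(0.3354·0.6646/820) = 0.01649 and √(0.1832·0.8168/202) = 0.02722.
SE(p̂₁ − p̂₂) = √(SE₁² + SE₂²) = √(0.0002719201 + 0.0007409284) = 0.03183, since the two samples are independent.
At 95% confidence z* = 1.960; margin = 1.960 × 0.03183 = 0.06239.
The difference is 0.3354 − 0.1832 = 0.1522, so the interval is 0.1522 ± 0.06239 = (0.090, 0.215).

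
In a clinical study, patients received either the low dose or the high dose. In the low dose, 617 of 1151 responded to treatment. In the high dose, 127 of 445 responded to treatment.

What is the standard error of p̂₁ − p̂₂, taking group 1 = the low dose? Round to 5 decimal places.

Sample proportions: 617/1151 = 0.5361, 127/445 = 0.2854.
Each SE is √(p̂(1−p̂)/n): √(0.5361·0.4639/1151) = 0.01470 and √(0.2854·0.7146/445) = 0.02141.
SE(p̂₁ − p̂₂) = √(SE₁² + SE₂²) = √(0.00021609 + 0.0004583881) = 0.02597, since the two samples are independent.

0.02597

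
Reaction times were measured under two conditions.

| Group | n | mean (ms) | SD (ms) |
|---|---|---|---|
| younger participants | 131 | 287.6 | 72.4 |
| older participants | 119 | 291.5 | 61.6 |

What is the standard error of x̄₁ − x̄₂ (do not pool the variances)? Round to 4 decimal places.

SE₁ = s₁/√n₁ = 72.4/√131 = 6.3256; SE₂ = 61.6/√119 = 5.6469.
Independent samples, unequal variances: SE_diff = √(SE₁² + SE₂²) = √(40.01321536 + 31.88747961) = 8.4794.

8.4794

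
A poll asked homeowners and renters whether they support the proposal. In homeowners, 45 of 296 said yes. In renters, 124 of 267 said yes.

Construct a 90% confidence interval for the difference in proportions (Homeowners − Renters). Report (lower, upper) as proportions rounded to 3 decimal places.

First, p̂₁ = 45/296 = 0.1520; p̂₂ = 124/267 = 0.4644.
The two standard errors are √(0.1520×0.8480/296) = 0.02087 and √(0.4644×0.5356/267) = 0.03052.
Because the samples are independent, SE_diff = √(0.02087² + 0.03052²) = 0.03697.
Using z* = 1.645 for 90%, ME = 1.645 × 0.03697 = 0.06082.
p̂₁ − p̂₂ = -0.3124; interval -0.3124 ± 0.06082 gives (-0.373, -0.252).

(-0.373, -0.252)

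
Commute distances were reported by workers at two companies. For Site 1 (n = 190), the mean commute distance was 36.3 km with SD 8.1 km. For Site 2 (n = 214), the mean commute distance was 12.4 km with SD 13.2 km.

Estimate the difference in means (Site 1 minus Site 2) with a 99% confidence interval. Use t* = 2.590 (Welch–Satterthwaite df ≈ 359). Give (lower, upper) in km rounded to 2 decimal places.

(21.11, 26.69)

Per-group SEs: s₁/√n₁ = 8.1/√190 = 0.5876, s₂/√n₂ = 13.2/√214 = 0.9023.
Unpooled SE of the difference: √(0.34527376 + 0.81414529) = 1.0768.
Margin of error = t* · SE = 2.590 × 1.0768 = 2.7889.
x̄₁ − x̄₂ = 36.3 − 12.4 = 23.9000.
CI: 23.9000 ± 2.7889 = (21.11, 26.69).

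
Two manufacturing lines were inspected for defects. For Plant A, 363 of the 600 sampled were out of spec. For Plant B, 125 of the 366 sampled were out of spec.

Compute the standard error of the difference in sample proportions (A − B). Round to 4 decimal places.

First, p̂₁ = 363/600 = 0.6050; p̂₂ = 125/366 = 0.3415.
The two standard errors are √(0.6050×0.3950/600) = 0.01996 and √(0.3415×0.6585/366) = 0.02479.
Because the samples are independent, SE_diff = √(0.01996² + 0.02479²) = 0.03183.

0.0318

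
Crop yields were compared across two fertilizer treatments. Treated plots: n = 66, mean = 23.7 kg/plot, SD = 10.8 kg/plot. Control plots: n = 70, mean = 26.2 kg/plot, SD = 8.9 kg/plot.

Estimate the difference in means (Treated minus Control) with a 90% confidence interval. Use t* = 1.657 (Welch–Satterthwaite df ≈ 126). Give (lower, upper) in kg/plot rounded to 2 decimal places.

Standard errors of each mean: 10.8/√66 = 1.3294 and 8.9/√70 = 1.0638.
SE(x̄₁ − x̄₂) = √(1.3294² + 1.0638²) = 1.7026 for independent samples with unequal variances.
With t* = 1.657, the margin is 1.657 × 1.7026 = 2.8212.
x̄₁ − x̄₂ = 23.7 − 26.2 = -2.5000; the interval is -2.5000 ± 2.8212 = (-5.32, 0.32).

(-5.32, 0.32)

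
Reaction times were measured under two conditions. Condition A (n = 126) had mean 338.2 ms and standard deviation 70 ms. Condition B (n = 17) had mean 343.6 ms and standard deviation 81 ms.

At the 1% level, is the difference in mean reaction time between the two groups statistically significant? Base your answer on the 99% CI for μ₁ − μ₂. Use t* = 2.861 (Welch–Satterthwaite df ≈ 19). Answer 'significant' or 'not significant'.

Standard errors of each mean: 70/√126 = 6.2361 and 81/√17 = 19.6454.
SE(x̄₁ − x̄₂) = √(6.2361² + 19.6454²) = 20.6114 for independent samples with unequal variances.
With t* = 2.861, the margin is 2.861 × 20.6114 = 58.9692.
x̄₁ − x̄₂ = 338.2 − 343.6 = -5.4000; the interval is -5.4000 ± 58.9692 = (-64.3692, 53.5692).
The interval (-64.3692, 53.5692) contains 0, so the difference is not significant.

not significant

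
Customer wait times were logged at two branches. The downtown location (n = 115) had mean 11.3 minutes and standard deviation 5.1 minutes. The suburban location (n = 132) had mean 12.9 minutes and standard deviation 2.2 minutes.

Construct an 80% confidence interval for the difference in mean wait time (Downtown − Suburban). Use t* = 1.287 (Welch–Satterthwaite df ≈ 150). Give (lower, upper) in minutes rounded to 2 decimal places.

(-2.26, -0.94)

SE₁ = s₁/√n₁ = 5.1/√115 = 0.4756; SE₂ = 2.2/√132 = 0.1915.
Independent samples, unequal variances: SE_diff = √(SE₁² + SE₂²) = √(0.22619536 + 0.03667225) = 0.5127.
t* = 1.287, so margin of error = 1.287 × 0.5127 = 0.6598.
Difference in means = 11.3 − 12.9 = -1.6000.
-1.6000 ± 0.6598 → (-2.26, -0.94).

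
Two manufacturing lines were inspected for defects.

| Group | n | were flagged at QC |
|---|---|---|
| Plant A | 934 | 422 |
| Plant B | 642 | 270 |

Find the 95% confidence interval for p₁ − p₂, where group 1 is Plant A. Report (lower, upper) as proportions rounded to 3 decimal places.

p̂₁ = 422/934 = 0.4518 and p̂₂ = 270/642 = 0.4206.
SE₁ = √(p̂₁(1−p̂₁)/n₁) = √(0.4518·0.5482/934) = 0.01628; SE₂ = √(0.4206·0.5794/642) = 0.01948.
Independent samples: SE of the difference = √(SE₁² + SE₂²) = √(0.0002650384 + 0.0003794704) = 0.02539.
z* for 95% confidence is 1.960, so the margin of error is 1.960 × 0.02539 = 0.04976.
Point estimate p̂₁ − p̂₂ = 0.4518 − 0.4206 = 0.0312.
0.0312 ± 0.04976 → (-0.019, 0.081).

(-0.019, 0.081)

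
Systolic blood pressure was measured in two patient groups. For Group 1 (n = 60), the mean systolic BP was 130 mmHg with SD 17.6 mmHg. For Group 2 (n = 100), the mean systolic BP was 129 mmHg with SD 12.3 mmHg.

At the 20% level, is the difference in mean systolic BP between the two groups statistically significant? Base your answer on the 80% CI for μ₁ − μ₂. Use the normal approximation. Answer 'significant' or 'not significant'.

Per-group SEs: s₁/√n₁ = 17.6/√60 = 2.2722, s₂/√n₂ = 12.3/√100 = 1.2300.
Unpooled SE of the difference: √(5.16289284 + 1.5129) = 2.5838.
Margin of error = z* · SE = 1.282 × 2.5838 = 3.3124.
x̄₁ − x̄₂ = 130 − 129 = 1.0000.
CI: 1.0000 ± 3.3124 = (-2.3124, 4.3124).
The interval (-2.3124, 4.3124) contains 0, so the difference is not significant.

not significant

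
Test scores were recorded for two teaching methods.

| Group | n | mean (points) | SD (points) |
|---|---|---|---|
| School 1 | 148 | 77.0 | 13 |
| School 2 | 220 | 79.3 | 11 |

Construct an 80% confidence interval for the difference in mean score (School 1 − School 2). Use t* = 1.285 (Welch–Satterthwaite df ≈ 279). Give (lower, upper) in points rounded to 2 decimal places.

SE₁ = s₁/√n₁ = 13/√148 = 1.0686; SE₂ = 11/√220 = 0.7416.
Independent samples, unequal variances: SE_diff = √(SE₁² + SE₂²) = √(1.14190596 + 0.54997056) = 1.3007.
t* = 1.285, so margin of error = 1.285 × 1.3007 = 1.6714.
Difference in means = 77.0 − 79.3 = -2.3000.
-2.3000 ± 1.6714 → (-3.97, -0.63).

(-3.97, -0.63)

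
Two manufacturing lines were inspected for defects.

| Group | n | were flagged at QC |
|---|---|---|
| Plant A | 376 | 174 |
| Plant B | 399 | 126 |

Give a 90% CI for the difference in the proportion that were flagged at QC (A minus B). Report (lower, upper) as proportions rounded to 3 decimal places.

(0.090, 0.204)

Sample proportions: 174/376 = 0.4628, 126/399 = 0.3158.
Each SE is √(p̂(1−p̂)/n): √(0.4628·0.5372/376) = 0.02571 and √(0.3158·0.6842/399) = 0.02327.
SE(p̂₁ − p̂₂) = √(SE₁² + SE₂²) = √(0.0006610041 + 0.0005414929) = 0.03468, since the two samples are independent.
At 90% confidence z* = 1.645; margin = 1.645 × 0.03468 = 0.05705.
The difference is 0.4628 − 0.3158 = 0.1470, so the interval is 0.1470 ± 0.05705 = (0.090, 0.204).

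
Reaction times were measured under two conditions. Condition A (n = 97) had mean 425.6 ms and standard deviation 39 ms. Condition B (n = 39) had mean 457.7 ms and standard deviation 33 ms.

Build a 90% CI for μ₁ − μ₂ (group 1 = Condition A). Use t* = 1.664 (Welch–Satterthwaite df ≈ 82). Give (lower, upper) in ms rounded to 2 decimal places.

SE₁ = s₁/√n₁ = 39/√97 = 3.9599; SE₂ = 33/√39 = 5.2842.
Independent samples, unequal variances: SE_diff = √(SE₁² + SE₂²) = √(15.68080801 + 27.92276964) = 6.6033.
t* = 1.664, so margin of error = 1.664 × 6.6033 = 10.9879.
Difference in means = 425.6 − 457.7 = -32.1000.
-32.1000 ± 10.9879 → (-43.09, -21.11).

(-43.09, -21.11)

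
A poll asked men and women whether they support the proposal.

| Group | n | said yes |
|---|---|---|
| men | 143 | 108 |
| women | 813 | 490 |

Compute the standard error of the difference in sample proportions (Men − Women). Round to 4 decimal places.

0.0398

Sample proportions: 108/143 = 0.7552, 490/813 = 0.6027.
Each SE is √(p̂(1−p̂)/n): √(0.7552·0.2448/143) = 0.03596 and √(0.6027·0.3973/813) = 0.01716.
SE(p̂₁ − p̂₂) = √(SE₁² + SE₂²) = √(0.0012931216 + 0.0002944656) = 0.03984, since the two samples are independent.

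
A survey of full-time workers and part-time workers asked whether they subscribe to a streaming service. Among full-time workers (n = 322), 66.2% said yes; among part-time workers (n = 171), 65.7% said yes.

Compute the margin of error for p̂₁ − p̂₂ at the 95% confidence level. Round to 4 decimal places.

0.0879

Each SE is √(p̂(1−p̂)/n): √(0.6620·0.3380/322) = 0.02636 and √(0.6570·0.3430/171) = 0.03630.
SE(p̂₁ − p̂₂) = √(SE₁² + SE₂²) = √(0.0006948496 + 0.00131769) = 0.04486, since the two samples are independent.
At 95% confidence z* = 1.960; margin = 1.960 × 0.04486 = 0.08793.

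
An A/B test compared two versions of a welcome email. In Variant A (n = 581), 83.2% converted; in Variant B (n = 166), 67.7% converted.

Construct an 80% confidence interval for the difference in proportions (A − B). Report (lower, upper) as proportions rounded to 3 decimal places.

(0.104, 0.206)

The two standard errors are √(0.8320×0.1680/581) = 0.01551 and √(0.6770×0.3230/166) = 0.03629.
Because the samples are independent, SE_diff = √(0.01551² + 0.03629²) = 0.03947.
Using z* = 1.282 for 80%, ME = 1.282 × 0.03947 = 0.05060.
p̂₁ − p̂₂ = 0.1550; interval 0.1550 ± 0.05060 gives (0.104, 0.206).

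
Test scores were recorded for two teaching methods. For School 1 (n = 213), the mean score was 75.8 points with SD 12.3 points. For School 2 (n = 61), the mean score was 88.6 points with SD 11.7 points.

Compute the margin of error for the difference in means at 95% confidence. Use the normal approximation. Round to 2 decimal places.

3.37

Standard errors of each mean: 12.3/√213 = 0.8428 and 11.7/√61 = 1.4980.
SE(x̄₁ − x̄₂) = √(0.8428² + 1.4980²) = 1.7188 for independent samples with unequal variances.
With z* = 1.960, the margin is 1.960 × 1.7188 = 3.3688.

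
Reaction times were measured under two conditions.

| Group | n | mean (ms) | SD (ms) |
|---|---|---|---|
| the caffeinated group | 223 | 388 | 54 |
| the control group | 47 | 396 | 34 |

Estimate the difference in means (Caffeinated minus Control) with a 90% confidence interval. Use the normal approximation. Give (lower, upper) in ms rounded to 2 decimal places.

Per-group SEs: s₁/√n₁ = 54/√223 = 3.6161, s₂/√n₂ = 34/√47 = 4.9594.
Unpooled SE of the difference: √(13.07617921 + 24.59564836) = 6.1377.
Margin of error = z* · SE = 1.645 × 6.1377 = 10.0965.
x̄₁ − x̄₂ = 388 − 396 = -8.0000.
CI: -8.0000 ± 10.0965 = (-18.10, 2.10).

(-18.10, 2.10)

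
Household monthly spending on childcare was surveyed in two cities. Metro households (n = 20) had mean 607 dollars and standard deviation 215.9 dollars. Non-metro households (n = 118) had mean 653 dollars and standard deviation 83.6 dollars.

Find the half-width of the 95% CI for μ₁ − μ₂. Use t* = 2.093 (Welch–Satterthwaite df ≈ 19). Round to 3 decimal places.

SE₁ = s₁/√n₁ = 215.9/√20 = 48.2767; SE₂ = 83.6/√118 = 7.6960.
Independent samples, unequal variances: SE_diff = √(SE₁² + SE₂²) = √(2330.63976289 + 59.228416) = 48.8863.
t* = 2.093, so margin of error = 2.093 × 48.8863 = 102.3190.

102.319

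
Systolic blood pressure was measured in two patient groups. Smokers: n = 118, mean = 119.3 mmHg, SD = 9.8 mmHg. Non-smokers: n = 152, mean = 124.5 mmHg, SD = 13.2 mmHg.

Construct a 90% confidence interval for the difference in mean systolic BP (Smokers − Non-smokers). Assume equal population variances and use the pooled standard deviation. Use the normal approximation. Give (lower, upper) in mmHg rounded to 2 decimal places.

s_p = √[((n₁−1)s₁² + (n₂−1)s₂²)/(n₁+n₂−2)] = √[(117·9.8² + 151·13.2²)/268] = 11.8364.
SE = 11.8364·√(1/118 + 1/152) = 1.4522.
With z* = 1.645, margin = 1.645 × 1.4522 = 2.3889.
x̄₁ − x̄₂ = 119.3 − 124.5 = -5.2000; interval -5.2000 ± 2.3889 = (-7.59, -2.81).

(-7.59, -2.81)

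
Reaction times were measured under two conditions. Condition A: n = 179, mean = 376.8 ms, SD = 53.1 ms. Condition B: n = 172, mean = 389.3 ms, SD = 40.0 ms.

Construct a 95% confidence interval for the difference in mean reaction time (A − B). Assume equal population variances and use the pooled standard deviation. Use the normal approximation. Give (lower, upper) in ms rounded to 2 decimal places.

s_p = √[((n₁−1)s₁² + (n₂−1)s₂²)/(n₁+n₂−2)] = √[(178·53.1² + 171·40.0²)/349] = 47.1385.
SE = 47.1385·√(1/179 + 1/172) = 5.0331.
With z* = 1.960, margin = 1.960 × 5.0331 = 9.8649.
x̄₁ − x̄₂ = 376.8 − 389.3 = -12.5000; interval -12.5000 ± 9.8649 = (-22.36, -2.64).

(-22.36, -2.64)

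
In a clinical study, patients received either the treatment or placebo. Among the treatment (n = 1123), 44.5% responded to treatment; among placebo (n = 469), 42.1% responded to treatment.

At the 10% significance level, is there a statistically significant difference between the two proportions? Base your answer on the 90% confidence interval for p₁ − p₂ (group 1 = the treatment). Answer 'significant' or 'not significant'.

Each SE is √(p̂(1−p̂)/n): √(0.4450·0.5550/1123) = 0.01483 and √(0.4210·0.5790/469) = 0.02280.
SE(p̂₁ − p̂₂) = √(SE₁² + SE₂²) = √(0.0002199289 + 0.00051984) = 0.02720, since the two samples are independent.
At 90% confidence z* = 1.645; margin = 1.645 × 0.02720 = 0.04474.
The difference is 0.4450 − 0.4210 = 0.0240, so the interval is 0.0240 ± 0.04474 = (-0.02074, 0.06874).
The interval (-0.02074, 0.06874) contains 0, so the difference is not significant.

not significant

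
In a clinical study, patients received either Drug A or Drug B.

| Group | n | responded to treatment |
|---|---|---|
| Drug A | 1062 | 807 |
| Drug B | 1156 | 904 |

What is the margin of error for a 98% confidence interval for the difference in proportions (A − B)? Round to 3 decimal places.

0.042

First, p̂₁ = 807/1062 = 0.7599; p̂₂ = 904/1156 = 0.7820.
The two standard errors are √(0.7599×0.2401/1062) = 0.01311 and √(0.7820×0.2180/1156) = 0.01214.
Because the samples are independent, SE_diff = √(0.01311² + 0.01214²) = 0.01787.
Using z* = 2.326 for 98%, ME = 2.326 × 0.01787 = 0.04157.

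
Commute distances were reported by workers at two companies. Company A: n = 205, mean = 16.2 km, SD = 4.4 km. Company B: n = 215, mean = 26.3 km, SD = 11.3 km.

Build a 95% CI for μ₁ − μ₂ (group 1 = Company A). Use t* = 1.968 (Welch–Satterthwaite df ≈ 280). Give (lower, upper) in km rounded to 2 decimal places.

(-11.73, -8.47)

SE₁ = s₁/√n₁ = 4.4/√205 = 0.3073; SE₂ = 11.3/√215 = 0.7707.
Independent samples, unequal variances: SE_diff = √(SE₁² + SE₂²) = √(0.09443329 + 0.59397849) = 0.8297.
t* = 1.968, so margin of error = 1.968 × 0.8297 = 1.6328.
Difference in means = 16.2 − 26.3 = -10.1000.
-10.1000 ± 1.6328 → (-11.73, -8.47).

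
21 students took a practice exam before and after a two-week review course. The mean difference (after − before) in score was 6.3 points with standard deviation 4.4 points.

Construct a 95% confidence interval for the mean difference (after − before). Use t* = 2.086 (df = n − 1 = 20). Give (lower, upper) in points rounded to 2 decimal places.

Paired design: SE = s_d/√n = 4.4/√21 = 0.9602.
t* = 2.086; margin of error = 2.086 × 0.9602 = 2.0030.
6.3 ± 2.0030 → (4.30, 8.30).

(4.30, 8.30)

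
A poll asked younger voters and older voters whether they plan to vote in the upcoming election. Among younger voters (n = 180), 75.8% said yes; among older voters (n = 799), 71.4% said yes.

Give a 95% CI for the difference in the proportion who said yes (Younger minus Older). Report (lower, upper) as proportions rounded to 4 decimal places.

SE₁ = √(p̂₁(1−p̂₁)/n₁) = √(0.7580·0.2420/180) = 0.03192; SE₂ = √(0.7140·0.2860/799) = 0.01599.
Independent samples: SE of the difference = √(SE₁² + SE₂²) = √(0.0010188864 + 0.0002556801) = 0.03570.
z* for 95% confidence is 1.960, so the margin of error is 1.960 × 0.03570 = 0.06997.
Point estimate p̂₁ − p̂₂ = 0.7580 − 0.7140 = 0.0440.
0.0440 ± 0.06997 → (-0.0260, 0.1140).

(-0.0260, 0.1140)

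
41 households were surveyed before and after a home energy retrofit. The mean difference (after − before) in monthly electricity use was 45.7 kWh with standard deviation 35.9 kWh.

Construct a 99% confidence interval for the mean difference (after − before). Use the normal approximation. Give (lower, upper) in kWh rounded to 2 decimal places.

This is a matched-pairs design, so SE = s_d/√n = 35.9/√41 = 5.6066.
Margin = 2.576 × 5.6066 = 14.4426; the interval is 45.7 ± 14.4426 = (31.26, 60.14).

(31.26, 60.14)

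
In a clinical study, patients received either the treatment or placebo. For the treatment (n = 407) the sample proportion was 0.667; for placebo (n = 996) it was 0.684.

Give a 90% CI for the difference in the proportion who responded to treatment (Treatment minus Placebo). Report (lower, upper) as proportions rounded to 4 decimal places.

SE₁ = √(p̂₁(1−p̂₁)/n₁) = √(0.6670·0.3330/407) = 0.02336; SE₂ = √(0.6840·0.3160/996) = 0.01473.
Independent samples: SE of the difference = √(SE₁² + SE₂²) = √(0.0005456896 + 0.0002169729) = 0.02762.
z* for 90% confidence is 1.645, so the margin of error is 1.645 × 0.02762 = 0.04543.
Point estimate p̂₁ − p̂₂ = 0.6670 − 0.6840 = -0.0170.
-0.0170 ± 0.04543 → (-0.0624, 0.0284).

(-0.0624, 0.0284)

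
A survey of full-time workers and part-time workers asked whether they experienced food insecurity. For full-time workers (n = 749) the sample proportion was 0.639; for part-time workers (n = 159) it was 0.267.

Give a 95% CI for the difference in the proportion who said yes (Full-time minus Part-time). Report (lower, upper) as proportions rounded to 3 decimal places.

(0.295, 0.449)

The two standard errors are √(0.6390×0.3610/749) = 0.01755 and √(0.2670×0.7330/159) = 0.03508.
Because the samples are independent, SE_diff = √(0.01755² + 0.03508²) = 0.03923.
Using z* = 1.960 for 95%, ME = 1.960 × 0.03923 = 0.07689.
p̂₁ − p̂₂ = 0.3720; interval 0.3720 ± 0.07689 gives (0.295, 0.449).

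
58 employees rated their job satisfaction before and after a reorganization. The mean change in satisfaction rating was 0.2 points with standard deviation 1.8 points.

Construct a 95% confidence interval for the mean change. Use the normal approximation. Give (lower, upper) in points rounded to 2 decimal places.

(-0.26, 0.66)

This is a matched-pairs design, so SE = s_d/√n = 1.8/√58 = 0.2364.
Margin = 1.960 × 0.2364 = 0.4633; the interval is 0.2 ± 0.4633 = (-0.26, 0.66).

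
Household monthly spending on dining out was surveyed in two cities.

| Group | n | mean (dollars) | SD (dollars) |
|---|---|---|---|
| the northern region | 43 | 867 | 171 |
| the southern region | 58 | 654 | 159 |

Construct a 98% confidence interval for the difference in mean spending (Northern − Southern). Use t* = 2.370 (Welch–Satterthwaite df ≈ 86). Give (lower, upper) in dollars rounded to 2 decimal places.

Standard errors of each mean: 171/√43 = 26.0773 and 159/√58 = 20.8777.
SE(x̄₁ − x̄₂) = √(26.0773² + 20.8777²) = 33.4051 for independent samples with unequal variances.
With t* = 2.370, the margin is 2.370 × 33.4051 = 79.1701.
x̄₁ − x̄₂ = 867 − 654 = 213.0000; the interval is 213.0000 ± 79.1701 = (133.83, 292.17).

(133.83, 292.17)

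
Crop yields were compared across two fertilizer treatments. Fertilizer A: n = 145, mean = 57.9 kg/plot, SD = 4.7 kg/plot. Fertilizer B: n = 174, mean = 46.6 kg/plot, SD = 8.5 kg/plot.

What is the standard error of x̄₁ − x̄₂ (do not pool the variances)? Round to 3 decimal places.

0.753

SE₁ = s₁/√n₁ = 4.7/√145 = 0.3903; SE₂ = 8.5/√174 = 0.6444.
Independent samples, unequal variances: SE_diff = √(SE₁² + SE₂²) = √(0.15233409 + 0.41525136) = 0.7534.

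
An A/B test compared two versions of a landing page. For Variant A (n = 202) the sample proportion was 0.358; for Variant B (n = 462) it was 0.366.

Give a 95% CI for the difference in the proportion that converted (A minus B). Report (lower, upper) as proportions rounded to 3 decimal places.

The two standard errors are √(0.3580×0.6420/202) = 0.03373 and √(0.3660×0.6340/462) = 0.02241.
Because the samples are independent, SE_diff = √(0.03373² + 0.02241²) = 0.04050.
Using z* = 1.960 for 95%, ME = 1.960 × 0.04050 = 0.07938.
p̂₁ − p̂₂ = -0.0080; interval -0.0080 ± 0.07938 gives (-0.087, 0.071).

(-0.087, 0.071)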